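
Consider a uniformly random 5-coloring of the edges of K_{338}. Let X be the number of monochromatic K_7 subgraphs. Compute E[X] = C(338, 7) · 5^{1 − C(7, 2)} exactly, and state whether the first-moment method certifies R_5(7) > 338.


E[X] = C(338, 7) · 5^{1 − 21} = 93935323022736 · 5^{−20} = 93935323022736/95367431640625.
As a reduced fraction: E[X] = 93935323022736/95367431640625 ≈ 0.985.
Is E[X] < 1? YES.
Since E[X] < 1, there exists a 5-coloring of K_{338} with no monochromatic K_7; hence R_5(7) > 338.

E[X] = 93935323022736/95367431640625 ≈ 0.985; E[X] < 1, so R_5(7) > 338.


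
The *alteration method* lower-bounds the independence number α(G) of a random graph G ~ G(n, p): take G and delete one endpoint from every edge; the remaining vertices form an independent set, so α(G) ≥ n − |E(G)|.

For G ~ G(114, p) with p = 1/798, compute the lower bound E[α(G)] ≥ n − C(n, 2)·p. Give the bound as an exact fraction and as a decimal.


E[|E(G)|] = C(114, 2)·p = 6441 · (1/798) = 113/14.
E[α(G)] ≥ n − E[|E(G)|] = 114 − 113/14 = 1483/14.
Numerically: ≈ 105.929.
(This is only a lower bound; the true E[α(G)] may be larger.)

E[α(G)] ≥ 1483/14 ≈ 105.929.


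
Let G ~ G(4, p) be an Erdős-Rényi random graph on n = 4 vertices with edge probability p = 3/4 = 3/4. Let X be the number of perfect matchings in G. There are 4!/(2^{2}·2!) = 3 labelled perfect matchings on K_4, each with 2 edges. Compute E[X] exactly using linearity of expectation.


K_4 has 4!/(2^{2}·2!) = 3 labelled perfect matchings.
For each such perfect matching H, let X_H = 1 if all 2 edges of H are present in G. Then P[X_H = 1] = p^{2} = (3/4)^{2} = 9/16.
By linearity: E[X] = Σ_H E[X_H] = 3 · p^{2} = 3 · 9/16 = 27/16.
Numerically: E[X] ≈ 1.6875.

E[X] = 3 · (3/4)^{2} = 27/16 ≈ 1.6875.


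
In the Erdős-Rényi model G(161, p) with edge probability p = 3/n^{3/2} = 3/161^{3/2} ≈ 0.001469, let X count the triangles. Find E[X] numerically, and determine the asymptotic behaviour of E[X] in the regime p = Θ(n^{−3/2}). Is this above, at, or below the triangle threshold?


Number of potential triangles: C(161, 3) = 682640.
Each occurs with probability p³ ≈ (0.001469)³ ≈ 3.166995e-09.
By linearity: E[X] = C(161, 3)·p³ ≈ 682640 · 3.166995e-09 ≈ 0.0022.
Since α = 3/2 > 1, p = c/n^{3/2} = o(1/n) is below the triangle threshold p ~ 1/n. Asymptotically E[X] ~ (c³/6)·n^{3(1−α)} = (3³/6)·n^{-1.5} → 0, so by Markov's inequality G has no triangles w.h.p.

E[X] ≈ 0.0022; in regime p = Θ(1/n^{3/2}) E[X] tends to 0 (below the triangle threshold p ~ 1/n).


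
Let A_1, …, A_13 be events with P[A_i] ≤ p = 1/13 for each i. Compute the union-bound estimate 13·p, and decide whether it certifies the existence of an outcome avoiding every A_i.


Union bound: P[∪_{i=1}^{13} A_i] ≤ Σ_i P[A_i] ≤ 13·p = 13·(1/13) = 1.
Numerically: 1 ≈ 1.0000.
Is 1 < 1? NO.
Since the bound 1 is ≥ 1, the union bound is uninformative here; it does NOT by itself certify existence.

13·p = 1 ≈ 1.0000; existence NOT certified by the union bound.


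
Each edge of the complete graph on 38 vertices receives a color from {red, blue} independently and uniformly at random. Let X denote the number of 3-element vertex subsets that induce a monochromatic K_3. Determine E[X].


Let X = Σ_S X_S over the C(38, 3) = 8436 subsets S of size 3, where X_S = 1 if the K_3 on S is monochromatic.
For a fixed S, the K_3 on S has C(3, 2) = 3 edges. P[all 3 edges red] = (1/2)^3, and likewise for blue, so P[monochromatic] = 2·(1/2)^3 = 2^{1 − 3} = 1/4.
By linearity of expectation: E[X] = C(38, 3) · 2^{1 − 3} = 8436 · 1/4 = 2109.
Numerically: E[X] ≈ 2109.000.

E[X] = C(38,3)·2^(1−C(3,2)) = 2109 ≈ 2109.000.


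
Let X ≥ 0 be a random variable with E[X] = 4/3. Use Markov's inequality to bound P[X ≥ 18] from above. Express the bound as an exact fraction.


μ = E[X] = 4/3, a = 18.
Markov: P[X ≥ 18] ≤ μ/a = (4/3)/18 = 2/27.
Numerically: ≈ 0.074.
(Since a = 18 > μ = 1.333, the bound 2/27 is < 1 and informative.)

P[X ≥ 18] ≤ 2/27 ≈ 0.074.


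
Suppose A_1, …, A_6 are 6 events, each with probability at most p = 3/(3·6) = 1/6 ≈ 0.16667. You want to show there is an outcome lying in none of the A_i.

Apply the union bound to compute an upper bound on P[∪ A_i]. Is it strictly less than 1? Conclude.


Union bound: P[∪_{i=1}^{6} A_i] ≤ Σ_i P[A_i] ≤ 6·p = 6·(1/6) = 1.
Numerically: 1 ≈ 1.00000.
Is 1 < 1? NO.
Since the bound 1 is ≥ 1, the union bound is uninformative here; it does NOT by itself certify existence.

6·p = 1 ≈ 1.00000; existence NOT certified by the union bound.


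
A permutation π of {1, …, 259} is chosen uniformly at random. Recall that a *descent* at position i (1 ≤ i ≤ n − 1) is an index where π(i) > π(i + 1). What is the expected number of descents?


Write X = Σ X_I over i = 1, …, 258, with X_I the indicator of one descent.
There are 258 indicators.
For each fixed i, the pair (π(i), π(i+1)) is a uniformly random ordered pair of distinct values from {1, …, 259}; by symmetry P[π(i) > π(i+1)] = 1/2.
By linearity: E[X] = 258 · (1/2) = (259 − 1) · (1/2) = 129 ≈ 129.00000.

E[X] = 129 = 129.00000.


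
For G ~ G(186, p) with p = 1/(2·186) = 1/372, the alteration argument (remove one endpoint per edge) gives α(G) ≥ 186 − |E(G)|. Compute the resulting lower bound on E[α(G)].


E[|E(G)|] = C(186, 2)·p = 17205 · (1/372) = 185/4.
E[α(G)] ≥ n − E[|E(G)|] = 186 − 185/4 = 559/4.
Numerically: ≈ 139.750000.
(This is only a lower bound; the true E[α(G)] may be larger.)

E[α(G)] ≥ 559/4 ≈ 139.750000.


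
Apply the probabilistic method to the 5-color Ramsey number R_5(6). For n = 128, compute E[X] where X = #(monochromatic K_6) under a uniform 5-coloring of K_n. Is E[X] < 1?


E[X] = C(128, 6) · 5^{1 − 15} = 5423611200 · 5^{−14} = 5423611200/6103515625.
As a reduced fraction: E[X] = 216944448/244140625 ≈ 0.8886045.
Is E[X] < 1? YES.
Since E[X] < 1, there exists a 5-coloring of K_{128} with no monochromatic K_6; hence R_5(6) > 128.

E[X] = 216944448/244140625 ≈ 0.8886045; E[X] < 1, so R_5(6) > 128.


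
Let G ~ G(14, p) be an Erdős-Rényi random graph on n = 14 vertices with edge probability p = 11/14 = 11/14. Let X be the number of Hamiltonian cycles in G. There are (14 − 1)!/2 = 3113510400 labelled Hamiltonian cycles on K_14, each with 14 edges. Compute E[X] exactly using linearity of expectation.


K_14 has (14 − 1)!/2 = 3113510400 labelled Hamiltonian cycles.
For each such Hamiltonian cycle H, let X_H = 1 if all 14 edges of H are present in G. Then P[X_H = 1] = p^{14} = (11/14)^{14} = 379749833583241/11112006825558016.
By linearity of expectation: E[X] = Σ_H E[X_H] = 3113510400 · p^{14} = 3113510400 · 379749833583241/11112006825558016 = 329898174179601037725/3100448333024.
Numerically: E[X] ≈ 1.064e+08.

E[X] = 3113510400 · (11/14)^{14} = 329898174179601037725/3100448333024 ≈ 1.064e+08.


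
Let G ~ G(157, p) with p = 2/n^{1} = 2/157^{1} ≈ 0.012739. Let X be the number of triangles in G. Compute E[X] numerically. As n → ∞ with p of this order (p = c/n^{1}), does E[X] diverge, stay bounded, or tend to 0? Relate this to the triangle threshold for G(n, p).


Number of potential triangles: C(157, 3) = 632710.
Each occurs with probability p³ ≈ (0.012739)³ ≈ 2.0672406e-06.
By linearity: E[X] = C(157, 3)·p³ ≈ 632710 · 2.0672406e-06 ≈ 1.30796.
Here α = 1, so p = 2/n is exactly at the triangle threshold p ~ 1/n. Asymptotically E[X] → c³/6 = 2³/6 = 4/3 ≈ 1.33333, a bounded constant. In this regime the triangle count is asymptotically Poisson(c³/6).

E[X] ≈ 1.30796; in regime p = Θ(1/n^{1}) E[X] stays bounded (at the triangle threshold p ~ 1/n).


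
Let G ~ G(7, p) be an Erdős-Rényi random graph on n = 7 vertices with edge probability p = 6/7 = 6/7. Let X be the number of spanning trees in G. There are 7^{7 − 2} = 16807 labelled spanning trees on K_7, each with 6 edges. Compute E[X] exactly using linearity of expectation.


K_7 has 7^{7 − 2} = 16807 labelled spanning trees.
For each such spanning tree H, let X_H = 1 if all 6 edges of H are present in G. Then P[X_H = 1] = p^{6} = (6/7)^{6} = 46656/117649.
By linearity of expectation: E[X] = Σ_H E[X_H] = 16807 · p^{6} = 16807 · 46656/117649 = 46656/7.
Numerically: E[X] ≈ 6665.

E[X] = 16807 · (6/7)^{6} = 46656/7 ≈ 6665.


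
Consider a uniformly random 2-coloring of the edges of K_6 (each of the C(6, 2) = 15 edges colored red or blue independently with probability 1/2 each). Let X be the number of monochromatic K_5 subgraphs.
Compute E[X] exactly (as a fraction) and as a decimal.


Let X = Σ_S X_S over the C(6, 5) = 6 subsets S of size 5, where X_S = 1 if the K_5 on S is monochromatic.
For a fixed S, the K_5 on S has C(5, 2) = 10 edges. P[all 10 edges red] = (1/2)^10, and likewise for blue, so P[monochromatic] = 2·(1/2)^10 = 2^{1 − 10} = 1/512.
Summing: E[X] = C(6, 5) · 2^{1 − 10} = 6 · 1/512 = 3/256.
Numerically: E[X] ≈ 0.01172.

E[X] = C(6,5)·2^(1−C(5,2)) = 3/256 ≈ 0.01172.


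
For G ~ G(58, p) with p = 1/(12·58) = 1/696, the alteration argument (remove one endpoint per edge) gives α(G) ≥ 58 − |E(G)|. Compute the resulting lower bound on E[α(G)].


E[|E(G)|] = C(58, 2)·p = 1653 · (1/696) = 19/8.
E[α(G)] ≥ n − E[|E(G)|] = 58 − 19/8 = 445/8.
Numerically: ≈ 55.6250.
(This is only a lower bound; the true E[α(G)] may be larger.)

E[α(G)] ≥ 445/8 ≈ 55.6250.


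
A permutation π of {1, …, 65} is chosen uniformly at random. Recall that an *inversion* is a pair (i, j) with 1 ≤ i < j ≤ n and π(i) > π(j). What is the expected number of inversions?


Write X = Σ X_I over the C(65, 2) = 2080 pairs i < j, with X_I the indicator of one inversion.
There are 2080 indicators.
For each fixed pair i < j, the values π(i) and π(j) are two distinct elements of {1, …, 65} in uniformly random order; by symmetry P[π(i) > π(j)] = 1/2.
By linearity: E[X] = 2080 · (1/2) = C(65, 2) · (1/2) = 2080/2 = 1040 ≈ 1040.000000.

E[X] = 1040 = 1040.000000.


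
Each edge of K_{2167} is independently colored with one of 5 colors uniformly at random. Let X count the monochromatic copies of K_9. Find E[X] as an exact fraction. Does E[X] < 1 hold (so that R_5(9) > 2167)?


E[X] = C(2167, 9) · 5^{1 − 36} = 2855899084841489792706810 · 5^{−35} = 2855899084841489792706810/2910383045673370361328125.
As a reduced fraction: E[X] = 571179816968297958541362/582076609134674072265625 ≈ 0.981279.
Is E[X] < 1? YES.
Since E[X] < 1, there exists a 5-coloring of K_{2167} with no monochromatic K_9; hence R_5(9) > 2167.

E[X] = 571179816968297958541362/582076609134674072265625 ≈ 0.981279; E[X] < 1, so R_5(9) > 2167.


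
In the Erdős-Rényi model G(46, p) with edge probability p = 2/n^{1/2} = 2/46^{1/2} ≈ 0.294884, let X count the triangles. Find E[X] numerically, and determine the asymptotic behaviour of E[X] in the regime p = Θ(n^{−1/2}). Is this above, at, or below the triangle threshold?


Number of potential triangles: C(46, 3) = 15180.
Each occurs with probability p³ ≈ (0.294884)³ ≈ 2.56420793e-02.
By linearity: E[X] = C(46, 3)·p³ ≈ 15180 · 2.56420793e-02 ≈ 389.246764.
Since α = 1/2 < 1, p = c/n^{1/2} ≫ 1/n is above the triangle threshold p ~ 1/n. Asymptotically E[X] ~ (c³/6)·n^{3(1−α)} = (2³/6)·n^{1.5} → ∞; triangles are abundant w.h.p.

E[X] ≈ 389.246764; in regime p = Θ(1/n^{1/2}) E[X] diverges (above the triangle threshold p ~ 1/n).


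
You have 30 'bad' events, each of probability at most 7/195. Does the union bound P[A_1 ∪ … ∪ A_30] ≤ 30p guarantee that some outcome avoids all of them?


Union bound: P[∪_{i=1}^{30} A_i] ≤ Σ_i P[A_i] ≤ 30·p = 30·(7/195) = 14/13.
Numerically: 14/13 ≈ 1.076923.
Is 14/13 < 1? NO.
Since the bound 14/13 is ≥ 1, the union bound is uninformative here; it does NOT by itself certify existence.

30·p = 14/13 ≈ 1.076923; existence NOT certified by the union bound.


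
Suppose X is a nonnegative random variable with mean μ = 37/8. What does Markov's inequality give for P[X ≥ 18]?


μ = E[X] = 37/8, a = 18.
Markov: P[X ≥ 18] ≤ μ/a = (37/8)/18 = 37/144.
Numerically: ≈ 0.2569.
(Since a = 18 > μ = 4.6250, the bound 37/144 is < 1 and informative.)

P[X ≥ 18] ≤ 37/144 ≈ 0.2569.


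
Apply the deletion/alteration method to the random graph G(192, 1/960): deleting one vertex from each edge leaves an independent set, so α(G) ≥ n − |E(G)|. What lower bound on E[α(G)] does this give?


E[|E(G)|] = C(192, 2)·p = 18336 · (1/960) = 191/10.
E[α(G)] ≥ n − E[|E(G)|] = 192 − 191/10 = 1729/10.
Numerically: ≈ 172.900.
(This is only a lower bound; the true E[α(G)] may be larger.)

E[α(G)] ≥ 1729/10 ≈ 172.900.


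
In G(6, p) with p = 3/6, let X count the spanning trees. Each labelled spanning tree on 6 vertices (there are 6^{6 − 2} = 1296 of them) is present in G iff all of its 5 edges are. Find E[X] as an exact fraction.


K_6 has 6^{6 − 2} = 1296 labelled spanning trees.
For each such spanning tree H, let X_H = 1 if all 5 edges of H are present in G. Then P[X_H = 1] = p^{5} = (1/2)^{5} = 1/32.
By linearity of expectation: E[X] = Σ_H E[X_H] = 1296 · p^{5} = 1296 · 1/32 = 81/2.
Numerically: E[X] ≈ 40.5.

E[X] = 1296 · (1/2)^{5} = 81/2 ≈ 40.5.


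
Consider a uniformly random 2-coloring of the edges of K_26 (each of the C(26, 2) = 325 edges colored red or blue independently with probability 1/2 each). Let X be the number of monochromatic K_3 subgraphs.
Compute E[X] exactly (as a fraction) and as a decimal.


Let X = Σ_S X_S over the C(26, 3) = 2600 subsets S of size 3, where X_S = 1 if the K_3 on S is monochromatic.
For a fixed S, the K_3 on S has C(3, 2) = 3 edges. P[all 3 edges red] = (1/2)^3, and likewise for blue, so P[monochromatic] = 2·(1/2)^3 = 2^{1 − 3} = 1/4.
Summing: E[X] = C(26, 3) · 2^{1 − 3} = 2600 · 1/4 = 650.
Numerically: E[X] ≈ 650.00000.

E[X] = C(26,3)·2^(1−C(3,2)) = 650 ≈ 650.00000.


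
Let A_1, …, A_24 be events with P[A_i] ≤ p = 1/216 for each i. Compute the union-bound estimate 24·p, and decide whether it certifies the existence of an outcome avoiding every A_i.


Union bound: P[∪_{i=1}^{24} A_i] ≤ Σ_i P[A_i] ≤ 24·p = 24·(1/216) = 1/9.
Numerically: 1/9 ≈ 0.1111111.
Is 1/9 < 1? YES.
Since P[∪ A_i] ≤ 1/9 < 1, the complement has P[∩ A_i^c] ≥ 1 − 1/9 = 8/9 > 0, so some outcome avoids every A_i.

24·p = 1/9 ≈ 0.1111111; existence CERTIFIED by the union bound.


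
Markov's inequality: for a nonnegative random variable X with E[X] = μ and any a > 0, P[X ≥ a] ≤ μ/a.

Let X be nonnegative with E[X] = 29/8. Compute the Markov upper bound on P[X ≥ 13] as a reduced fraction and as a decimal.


μ = E[X] = 29/8, a = 13.
Markov: P[X ≥ 13] ≤ μ/a = (29/8)/13 = 29/104.
Numerically: ≈ 0.27885.
(Since a = 13 > μ = 3.62500, the bound 29/104 is < 1 and informative.)

P[X ≥ 13] ≤ 29/104 ≈ 0.27885.


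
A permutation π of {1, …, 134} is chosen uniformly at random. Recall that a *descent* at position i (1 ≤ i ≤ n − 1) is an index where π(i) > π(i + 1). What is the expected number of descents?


Write X = Σ X_I over i = 1, …, 133, with X_I the indicator of one descent.
There are 133 indicators.
For each fixed i, the pair (π(i), π(i+1)) is a uniformly random ordered pair of distinct values from {1, …, 134}; by symmetry P[π(i) > π(i+1)] = 1/2.
By linearity: E[X] = 133 · (1/2) = (134 − 1) · (1/2) = 133/2 ≈ 66.5000.

E[X] = 133/2 = 66.5000.


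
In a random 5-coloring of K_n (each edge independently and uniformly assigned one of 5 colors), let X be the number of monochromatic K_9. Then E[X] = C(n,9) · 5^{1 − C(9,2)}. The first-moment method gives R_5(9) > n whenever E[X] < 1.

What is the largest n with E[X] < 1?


We need C(n, 9) · 5^{1 − 36} < 1, i.e. C(n, 9) < 5^{36 − 1} = 2910383045673370361328125.
Check values of n near the boundary:
  n = 2166: C(2166, 9) = 2844037944203015677277940; 2844037944203015677277940 < 2910383045673370361328125? YES
  n = 2167: C(2167, 9) = 2855899084841489792706810; 2855899084841489792706810 < 2910383045673370361328125? YES
  n = 2168: C(2168, 9) = 2867804175977929537095120; 2867804175977929537095120 < 2910383045673370361328125? YES
  n = 2169: C(2169, 9) = 2879753360044504243499683; 2879753360044504243499683 < 2910383045673370361328125? YES
  n = 2170: C(2170, 9) = 2891746779868845075610510; 2891746779868845075610510 < 2910383045673370361328125? YES
  n = 2171: C(2171, 9) = 2903784578674959601827205; 2903784578674959601827205 < 2910383045673370361328125? YES
  n = 2172: C(2172, 9) = 2915866900084148060642020; 2915866900084148060642020 < 2910383045673370361328125? NO
  n = 2173: C(2173, 9) = 2927993888115921319674265; 2927993888115921319674265 < 2910383045673370361328125? NO
The largest n with C(n, 9) < 2910383045673370361328125 is n = 2171 (where E[X] = 580756915734991920365441/582076609134674072265625 ≈ 0.99773). Hence R_5(9) > 2171, i.e. R_5(9) ≥ 2172.

Largest n = 2171; hence R_5(9) > 2171.


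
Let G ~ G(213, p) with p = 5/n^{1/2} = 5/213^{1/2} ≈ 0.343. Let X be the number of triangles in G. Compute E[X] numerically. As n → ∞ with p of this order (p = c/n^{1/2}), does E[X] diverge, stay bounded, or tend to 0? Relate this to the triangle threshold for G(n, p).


Number of potential triangles: C(213, 3) = 1587986.
Each occurs with probability p³ ≈ (0.343)³ ≈ 4.02106e-02.
By linearity: E[X] = C(213, 3)·p³ ≈ 1587986 · 4.02106e-02 ≈ 63853.878.
Since α = 1/2 < 1, p = c/n^{1/2} ≫ 1/n is above the triangle threshold p ~ 1/n. Asymptotically E[X] ~ (c³/6)·n^{3(1−α)} = (5³/6)·n^{1.5} → ∞; triangles are abundant w.h.p.

E[X] ≈ 63853.878; in regime p = Θ(1/n^{1/2}) E[X] diverges (above the triangle threshold p ~ 1/n).


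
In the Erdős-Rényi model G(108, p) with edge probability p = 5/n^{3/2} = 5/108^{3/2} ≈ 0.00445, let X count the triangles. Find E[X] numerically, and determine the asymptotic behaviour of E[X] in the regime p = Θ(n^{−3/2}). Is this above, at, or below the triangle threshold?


Number of potential triangles: C(108, 3) = 204156.
Each occurs with probability p³ ≈ (0.00445)³ ≈ 8.84104e-08.
By linearity: E[X] = C(108, 3)·p³ ≈ 204156 · 8.84104e-08 ≈ 0.018.
Since α = 3/2 > 1, p = c/n^{3/2} = o(1/n) is below the triangle threshold p ~ 1/n. Asymptotically E[X] ~ (c³/6)·n^{3(1−α)} = (5³/6)·n^{-1.5} → 0, so by Markov's inequality G has no triangles w.h.p.

E[X] ≈ 0.018; in regime p = Θ(1/n^{3/2}) E[X] tends to 0 (below the triangle threshold p ~ 1/n).


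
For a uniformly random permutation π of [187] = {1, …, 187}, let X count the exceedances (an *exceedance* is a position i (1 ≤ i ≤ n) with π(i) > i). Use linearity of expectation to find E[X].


Write X = Σ_{i=1}^{187} X_i, where X_i = 1_{π(i) > i}.
For each fixed i, π(i) is uniform over {1, …, 187} (marginal of a uniform permutation), so P[π(i) > i] = (n − i)/n. Summing: Σ_{i=1}^{187} (n − i)/n = (0 + 1 + … + 186)/187 = 187(187 − 1)/(2·187) = (187 − 1)/2.
Hence E[X] = Σ_{i=1}^{187} (187 − i)/187 = 93 ≈ 93.0000.

E[X] = 93 = 93.0000.


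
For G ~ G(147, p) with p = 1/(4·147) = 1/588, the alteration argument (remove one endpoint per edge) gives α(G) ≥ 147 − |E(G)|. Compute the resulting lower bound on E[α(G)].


E[|E(G)|] = C(147, 2)·p = 10731 · (1/588) = 73/4.
E[α(G)] ≥ n − E[|E(G)|] = 147 − 73/4 = 515/4.
Numerically: ≈ 128.750000.
(This is only a lower bound; the true E[α(G)] may be larger.)

E[α(G)] ≥ 515/4 ≈ 128.750000.


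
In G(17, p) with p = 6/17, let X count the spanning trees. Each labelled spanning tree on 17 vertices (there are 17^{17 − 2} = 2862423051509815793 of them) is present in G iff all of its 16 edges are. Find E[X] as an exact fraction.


K_17 has 17^{17 − 2} = 2862423051509815793 labelled spanning trees.
For each such spanning tree H, let X_H = 1 if all 16 edges of H are present in G. Then P[X_H = 1] = p^{16} = (6/17)^{16} = 2821109907456/48661191875666868481.
By linearity of expectation: E[X] = Σ_H E[X_H] = 2862423051509815793 · p^{16} = 2862423051509815793 · 2821109907456/48661191875666868481 = 2821109907456/17.
Numerically: E[X] ≈ 1.6595e+11.

E[X] = 2862423051509815793 · (6/17)^{16} = 2821109907456/17 ≈ 1.6595e+11.


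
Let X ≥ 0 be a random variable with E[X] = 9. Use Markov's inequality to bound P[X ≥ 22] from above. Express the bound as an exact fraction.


μ = E[X] = 9, a = 22.
Markov: P[X ≥ 22] ≤ μ/a = (9)/22 = 9/22.
Numerically: ≈ 0.40909.
(Since a = 22 > μ = 9.00000, the bound 9/22 is < 1 and informative.)

P[X ≥ 22] ≤ 9/22 ≈ 0.40909.


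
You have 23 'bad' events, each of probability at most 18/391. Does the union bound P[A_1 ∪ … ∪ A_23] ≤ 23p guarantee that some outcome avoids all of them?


Union bound: P[∪_{i=1}^{23} A_i] ≤ Σ_i P[A_i] ≤ 23·p = 23·(18/391) = 18/17.
Numerically: 18/17 ≈ 1.0588235.
Is 18/17 < 1? NO.
Since the bound 18/17 is ≥ 1, the union bound is uninformative here; it does NOT by itself certify existence.

23·p = 18/17 ≈ 1.0588235; existence NOT certified by the union bound.


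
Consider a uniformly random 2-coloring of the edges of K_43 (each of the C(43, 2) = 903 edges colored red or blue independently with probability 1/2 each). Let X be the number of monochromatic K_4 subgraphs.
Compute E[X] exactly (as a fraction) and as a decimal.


Let X = Σ_S X_S over the C(43, 4) = 123410 subsets S of size 4, where X_S = 1 if the K_4 on S is monochromatic.
For a fixed S, the K_4 on S has C(4, 2) = 6 edges. P[all 6 edges red] = (1/2)^6, and likewise for blue, so P[monochromatic] = 2·(1/2)^6 = 2^{1 − 6} = 1/32.
Summing: E[X] = C(43, 4) · 2^{1 − 6} = 123410 · 1/32 = 61705/16.
Numerically: E[X] ≈ 3856.5625.

E[X] = C(43,4)·2^(1−C(4,2)) = 61705/16 ≈ 3856.5625.


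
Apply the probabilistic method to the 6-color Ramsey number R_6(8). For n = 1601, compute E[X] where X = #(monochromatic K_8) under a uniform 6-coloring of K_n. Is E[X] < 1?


E[X] = C(1601, 8) · 6^{1 − 28} = 1051968746851785076600 · 6^{−27} = 1051968746851785076600/1023490369077469249536.
As a reduced fraction: E[X] = 131496093356473134575/127936296134683656192 ≈ 1.0278.
Is E[X] < 1? NO.
Since E[X] ≥ 1, the first-moment bound is inconclusive at n = 1601; it does NOT by itself certify R_6(8) > 1601.

E[X] = 131496093356473134575/127936296134683656192 ≈ 1.0278; E[X] ≥ 1; first-moment method inconclusive here.


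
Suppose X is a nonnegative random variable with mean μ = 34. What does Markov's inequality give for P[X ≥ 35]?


μ = E[X] = 34, a = 35.
Markov: P[X ≥ 35] ≤ μ/a = (34)/35 = 34/35.
Numerically: ≈ 0.9714.
(Since a = 35 > μ = 34.0000, the bound 34/35 is < 1 and informative.)

P[X ≥ 35] ≤ 34/35 ≈ 0.9714.


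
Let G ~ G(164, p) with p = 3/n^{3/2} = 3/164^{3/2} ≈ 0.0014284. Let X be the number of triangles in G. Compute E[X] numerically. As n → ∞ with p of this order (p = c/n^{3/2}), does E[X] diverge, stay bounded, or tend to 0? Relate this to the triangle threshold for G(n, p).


Number of potential triangles: C(164, 3) = 721764.
Each occurs with probability p³ ≈ (0.0014284)³ ≈ 2.9145160e-09.
By linearity: E[X] = C(164, 3)·p³ ≈ 721764 · 2.9145160e-09 ≈ 0.00210.
Since α = 3/2 > 1, p = c/n^{3/2} = o(1/n) is below the triangle threshold p ~ 1/n. Asymptotically E[X] ~ (c³/6)·n^{3(1−α)} = (3³/6)·n^{-1.5} → 0, so by Markov's inequality G has no triangles w.h.p.

E[X] ≈ 0.00210; in regime p = Θ(1/n^{3/2}) E[X] tends to 0 (below the triangle threshold p ~ 1/n).


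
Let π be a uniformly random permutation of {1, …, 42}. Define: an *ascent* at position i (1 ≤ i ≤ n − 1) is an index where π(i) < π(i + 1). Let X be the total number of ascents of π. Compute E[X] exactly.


Write X = Σ X_I over i = 1, …, 41, with X_I the indicator of one ascent.
There are 41 indicators.
For each fixed i, the pair (π(i), π(i+1)) is a uniformly random ordered pair of distinct values from {1, …, 42}; by symmetry P[π(i) < π(i+1)] = 1/2.
By linearity: E[X] = 41 · (1/2) = (42 − 1) · (1/2) = 41/2 ≈ 20.50000.

E[X] = 41/2 = 20.50000.


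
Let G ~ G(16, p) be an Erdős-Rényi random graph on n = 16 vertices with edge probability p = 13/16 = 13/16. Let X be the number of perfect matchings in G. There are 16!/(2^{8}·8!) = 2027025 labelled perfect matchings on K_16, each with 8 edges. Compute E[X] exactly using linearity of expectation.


K_16 has 16!/(2^{8}·8!) = 2027025 labelled perfect matchings.
For each such perfect matching H, let X_H = 1 if all 8 edges of H are present in G. Then P[X_H = 1] = p^{8} = (13/16)^{8} = 815730721/4294967296.
By linearity: E[X] = Σ_H E[X_H] = 2027025 · p^{8} = 2027025 · 815730721/4294967296 = 1653506564735025/4294967296.
Numerically: E[X] ≈ 3.85e+05.

E[X] = 2027025 · (13/16)^{8} = 1653506564735025/4294967296 ≈ 3.85e+05.


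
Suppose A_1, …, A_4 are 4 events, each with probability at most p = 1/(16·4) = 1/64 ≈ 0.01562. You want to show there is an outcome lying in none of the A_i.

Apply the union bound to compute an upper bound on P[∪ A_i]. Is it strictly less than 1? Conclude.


Union bound: P[∪_{i=1}^{4} A_i] ≤ Σ_i P[A_i] ≤ 4·p = 4·(1/64) = 1/16.
Numerically: 1/16 ≈ 0.06250.
Is 1/16 < 1? YES.
Since P[∪ A_i] ≤ 1/16 < 1, the complement has P[∩ A_i^c] ≥ 1 − 1/16 = 15/16 > 0, so some outcome avoids every A_i.

4·p = 1/16 ≈ 0.06250; existence CERTIFIED by the union bound.


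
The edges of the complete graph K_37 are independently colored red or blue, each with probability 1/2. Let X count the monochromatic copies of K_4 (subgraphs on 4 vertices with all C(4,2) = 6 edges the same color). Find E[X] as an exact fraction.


Let X = Σ_S X_S over the C(37, 4) = 66045 subsets S of size 4, where X_S = 1 if the K_4 on S is monochromatic.
For a fixed S, the K_4 on S has C(4, 2) = 6 edges. P[all 6 edges red] = (1/2)^6, and likewise for blue, so P[monochromatic] = 2·(1/2)^6 = 2^{1 − 6} = 1/32.
By linearity: E[X] = C(37, 4) · 2^{1 − 6} = 66045 · 1/32 = 66045/32.
Numerically: E[X] ≈ 2063.90625.

E[X] = C(37,4)·2^(1−C(4,2)) = 66045/32 ≈ 2063.90625.


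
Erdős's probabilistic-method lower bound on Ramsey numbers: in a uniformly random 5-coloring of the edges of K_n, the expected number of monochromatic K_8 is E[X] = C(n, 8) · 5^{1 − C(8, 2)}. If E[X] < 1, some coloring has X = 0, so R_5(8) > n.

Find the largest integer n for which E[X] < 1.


We need C(n, 8) · 5^{1 − 28} < 1, i.e. C(n, 8) < 5^{28 − 1} = 7450580596923828125.
Check values of n near the boundary:
  n = 861: C(861, 8) = 7250034996615275865; 7250034996615275865 < 7450580596923828125? YES
  n = 862: C(862, 8) = 7317951015318931845; 7317951015318931845 < 7450580596923828125? YES
  n = 863: C(863, 8) = 7386423071602617757; 7386423071602617757 < 7450580596923828125? YES
  n = 864: C(864, 8) = 7455455062926006708; 7455455062926006708 < 7450580596923828125? NO
The largest n with C(n, 8) < 7450580596923828125 is n = 863 (where E[X] = 7386423071602617757/7450580596923828125 ≈ 0.99139). Hence R_5(8) > 863, i.e. R_5(8) ≥ 864.

Largest n = 863; hence R_5(8) > 863.


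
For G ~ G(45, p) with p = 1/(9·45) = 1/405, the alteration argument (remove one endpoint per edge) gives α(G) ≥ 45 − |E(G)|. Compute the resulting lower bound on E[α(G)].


E[|E(G)|] = C(45, 2)·p = 990 · (1/405) = 22/9.
E[α(G)] ≥ n − E[|E(G)|] = 45 − 22/9 = 383/9.
Numerically: ≈ 42.55556.
(This is only a lower bound; the true E[α(G)] may be larger.)

E[α(G)] ≥ 383/9 ≈ 42.55556.


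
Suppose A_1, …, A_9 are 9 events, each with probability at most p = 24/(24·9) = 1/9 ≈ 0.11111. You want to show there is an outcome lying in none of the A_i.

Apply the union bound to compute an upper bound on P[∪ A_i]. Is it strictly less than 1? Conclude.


Union bound: P[∪_{i=1}^{9} A_i] ≤ Σ_i P[A_i] ≤ 9·p = 9·(1/9) = 1.
Numerically: 1 ≈ 1.00000.
Is 1 < 1? NO.
Since the bound 1 is ≥ 1, the union bound is uninformative here; it does NOT by itself certify existence.

9·p = 1 ≈ 1.00000; existence NOT certified by the union bound.


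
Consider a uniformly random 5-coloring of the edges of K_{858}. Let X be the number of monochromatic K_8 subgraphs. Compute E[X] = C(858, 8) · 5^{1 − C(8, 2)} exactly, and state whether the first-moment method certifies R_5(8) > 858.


E[X] = C(858, 8) · 5^{1 − 28} = 7049584530256467771 · 5^{−27} = 7049584530256467771/7450580596923828125.
As a reduced fraction: E[X] = 7049584530256467771/7450580596923828125 ≈ 0.946.
Is E[X] < 1? YES.
Since E[X] < 1, there exists a 5-coloring of K_{858} with no monochromatic K_8; hence R_5(8) > 858.

E[X] = 7049584530256467771/7450580596923828125 ≈ 0.946; E[X] < 1, so R_5(8) > 858.


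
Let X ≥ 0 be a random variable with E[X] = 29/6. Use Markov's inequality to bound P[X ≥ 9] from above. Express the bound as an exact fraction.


μ = E[X] = 29/6, a = 9.
Markov: P[X ≥ 9] ≤ μ/a = (29/6)/9 = 29/54.
Numerically: ≈ 0.537.
(Since a = 9 > μ = 4.833, the bound 29/54 is < 1 and informative.)

P[X ≥ 9] ≤ 29/54 ≈ 0.537.


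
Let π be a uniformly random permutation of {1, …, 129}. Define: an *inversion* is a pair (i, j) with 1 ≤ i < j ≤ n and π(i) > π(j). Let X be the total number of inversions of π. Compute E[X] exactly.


Write X = Σ X_I over the C(129, 2) = 8256 pairs i < j, with X_I the indicator of one inversion.
There are 8256 indicators.
For each fixed pair i < j, the values π(i) and π(j) are two distinct elements of {1, …, 129} in uniformly random order; by symmetry P[π(i) > π(j)] = 1/2.
By linearity: E[X] = 8256 · (1/2) = C(129, 2) · (1/2) = 8256/2 = 4128 ≈ 4128.000.

E[X] = 4128 = 4128.000.


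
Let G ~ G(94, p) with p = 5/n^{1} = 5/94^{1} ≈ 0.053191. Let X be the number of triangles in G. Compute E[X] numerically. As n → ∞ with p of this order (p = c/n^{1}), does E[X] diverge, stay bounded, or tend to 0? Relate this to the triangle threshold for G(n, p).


Number of potential triangles: C(94, 3) = 134044.
Each occurs with probability p³ ≈ (0.053191)³ ≈ 1.5049652e-04.
By linearity: E[X] = C(94, 3)·p³ ≈ 134044 · 1.5049652e-04 ≈ 20.17316.
Here α = 1, so p = 5/n is exactly at the triangle threshold p ~ 1/n. Asymptotically E[X] → c³/6 = 5³/6 = 125/6 ≈ 20.83333, a bounded constant. In this regime the triangle count is asymptotically Poisson(c³/6).

E[X] ≈ 20.17316; in regime p = Θ(1/n^{1}) E[X] stays bounded (at the triangle threshold p ~ 1/n).


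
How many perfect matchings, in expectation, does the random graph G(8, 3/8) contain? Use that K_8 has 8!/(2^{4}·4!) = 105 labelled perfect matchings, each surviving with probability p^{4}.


K_8 has 8!/(2^{4}·4!) = 105 labelled perfect matchings.
For each such perfect matching H, let X_H = 1 if all 4 edges of H are present in G. Then P[X_H = 1] = p^{4} = (3/8)^{4} = 81/4096.
By linearity of expectation: E[X] = Σ_H E[X_H] = 105 · p^{4} = 105 · 81/4096 = 8505/4096.
Numerically: E[X] ≈ 2.07642.

E[X] = 105 · (3/8)^{4} = 8505/4096 ≈ 2.07642.


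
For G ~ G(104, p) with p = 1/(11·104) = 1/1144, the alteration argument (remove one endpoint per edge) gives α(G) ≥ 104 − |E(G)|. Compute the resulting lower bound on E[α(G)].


E[|E(G)|] = C(104, 2)·p = 5356 · (1/1144) = 103/22.
E[α(G)] ≥ n − E[|E(G)|] = 104 − 103/22 = 2185/22.
Numerically: ≈ 99.31818.
(This is only a lower bound; the true E[α(G)] may be larger.)

E[α(G)] ≥ 2185/22 ≈ 99.31818.


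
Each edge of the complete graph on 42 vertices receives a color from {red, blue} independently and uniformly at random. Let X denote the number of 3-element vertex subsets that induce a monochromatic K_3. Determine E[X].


Let X = Σ_S X_S over the C(42, 3) = 11480 subsets S of size 3, where X_S = 1 if the K_3 on S is monochromatic.
For a fixed S, the K_3 on S has C(3, 2) = 3 edges. P[all 3 edges red] = (1/2)^3, and likewise for blue, so P[monochromatic] = 2·(1/2)^3 = 2^{1 − 3} = 1/4.
Summing: E[X] = C(42, 3) · 2^{1 − 3} = 11480 · 1/4 = 2870.
Numerically: E[X] ≈ 2870.000.

E[X] = C(42,3)·2^(1−C(3,2)) = 2870 ≈ 2870.000.


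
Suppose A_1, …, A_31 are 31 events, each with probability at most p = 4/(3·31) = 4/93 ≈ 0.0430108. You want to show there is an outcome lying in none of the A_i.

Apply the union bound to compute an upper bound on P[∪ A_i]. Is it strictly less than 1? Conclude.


Union bound: P[∪_{i=1}^{31} A_i] ≤ Σ_i P[A_i] ≤ 31·p = 31·(4/93) = 4/3.
Numerically: 4/3 ≈ 1.3333333.
Is 4/3 < 1? NO.
Since the bound 4/3 is ≥ 1, the union bound is uninformative here; it does NOT by itself certify existence.

31·p = 4/3 ≈ 1.3333333; existence NOT certified by the union bound.


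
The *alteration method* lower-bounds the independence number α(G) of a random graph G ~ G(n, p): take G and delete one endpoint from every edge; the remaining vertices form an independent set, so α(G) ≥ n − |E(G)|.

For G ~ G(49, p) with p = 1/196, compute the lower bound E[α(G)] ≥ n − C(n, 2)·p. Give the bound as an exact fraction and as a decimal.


E[|E(G)|] = C(49, 2)·p = 1176 · (1/196) = 6.
E[α(G)] ≥ n − E[|E(G)|] = 49 − 6 = 43.
Numerically: ≈ 43.000000.
(This is only a lower bound; the true E[α(G)] may be larger.)

E[α(G)] ≥ 43 ≈ 43.000000.


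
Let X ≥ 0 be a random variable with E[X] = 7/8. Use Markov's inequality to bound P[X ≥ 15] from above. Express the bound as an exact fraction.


μ = E[X] = 7/8, a = 15.
Markov: P[X ≥ 15] ≤ μ/a = (7/8)/15 = 7/120.
Numerically: ≈ 0.0583.
(Since a = 15 > μ = 0.8750, the bound 7/120 is < 1 and informative.)

P[X ≥ 15] ≤ 7/120 ≈ 0.0583.


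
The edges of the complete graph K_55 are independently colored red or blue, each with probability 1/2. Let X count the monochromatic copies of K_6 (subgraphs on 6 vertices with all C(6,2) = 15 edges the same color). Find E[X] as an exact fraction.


Let X = Σ_S X_S over the C(55, 6) = 28989675 subsets S of size 6, where X_S = 1 if the K_6 on S is monochromatic.
For a fixed S, the K_6 on S has C(6, 2) = 15 edges. P[all 15 edges red] = (1/2)^15, and likewise for blue, so P[monochromatic] = 2·(1/2)^15 = 2^{1 − 15} = 1/16384.
By linearity of expectation: E[X] = C(55, 6) · 2^{1 − 15} = 28989675 · 1/16384 = 28989675/16384.
Numerically: E[X] ≈ 1769.389.

E[X] = C(55,6)·2^(1−C(6,2)) = 28989675/16384 ≈ 1769.389.


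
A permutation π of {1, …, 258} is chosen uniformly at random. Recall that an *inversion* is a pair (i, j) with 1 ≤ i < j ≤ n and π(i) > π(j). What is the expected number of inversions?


Write X = Σ X_I over the C(258, 2) = 33153 pairs i < j, with X_I the indicator of one inversion.
There are 33153 indicators.
For each fixed pair i < j, the values π(i) and π(j) are two distinct elements of {1, …, 258} in uniformly random order; by symmetry P[π(i) > π(j)] = 1/2.
By linearity: E[X] = 33153 · (1/2) = C(258, 2) · (1/2) = 33153/2 = 33153/2 ≈ 16576.5000.

E[X] = 33153/2 = 16576.5000.


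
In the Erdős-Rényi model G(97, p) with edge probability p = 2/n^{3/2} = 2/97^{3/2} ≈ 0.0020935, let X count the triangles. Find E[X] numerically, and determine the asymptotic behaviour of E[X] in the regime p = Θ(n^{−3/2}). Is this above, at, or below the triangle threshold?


Number of potential triangles: C(97, 3) = 147440.
Each occurs with probability p³ ≈ (0.0020935)³ ≈ 9.1752347e-09.
By linearity: E[X] = C(97, 3)·p³ ≈ 147440 · 9.1752347e-09 ≈ 0.00135.
Since α = 3/2 > 1, p = c/n^{3/2} = o(1/n) is below the triangle threshold p ~ 1/n. Asymptotically E[X] ~ (c³/6)·n^{3(1−α)} = (2³/6)·n^{-1.5} → 0, so by Markov's inequality G has no triangles w.h.p.

E[X] ≈ 0.00135; in regime p = Θ(1/n^{3/2}) E[X] tends to 0 (below the triangle threshold p ~ 1/n).


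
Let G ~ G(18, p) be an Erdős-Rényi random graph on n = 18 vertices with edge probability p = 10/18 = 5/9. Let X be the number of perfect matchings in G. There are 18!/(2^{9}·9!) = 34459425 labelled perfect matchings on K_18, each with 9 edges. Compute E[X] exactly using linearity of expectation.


K_18 has 18!/(2^{9}·9!) = 34459425 labelled perfect matchings.
For each such perfect matching H, let X_H = 1 if all 9 edges of H are present in G. Then P[X_H = 1] = p^{9} = (5/9)^{9} = 1953125/387420489.
By linearity of expectation: E[X] = Σ_H E[X_H] = 34459425 · p^{9} = 34459425 · 1953125/387420489 = 830908203125/4782969.
Numerically: E[X] ≈ 1.7372e+05.

E[X] = 34459425 · (5/9)^{9} = 830908203125/4782969 ≈ 1.7372e+05.


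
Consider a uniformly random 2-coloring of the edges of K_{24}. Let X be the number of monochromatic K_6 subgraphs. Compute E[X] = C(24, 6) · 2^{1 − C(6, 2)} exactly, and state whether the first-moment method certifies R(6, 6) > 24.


E[X] = C(24, 6) · 2^{1 − 15} = 134596 · 2^{−14} = 134596/16384.
As a reduced fraction: E[X] = 33649/4096 ≈ 8.215.
Is E[X] < 1? NO.
Since E[X] ≥ 1, the first-moment bound is inconclusive at n = 24; it does NOT by itself certify R(6, 6) > 24.

E[X] = 33649/4096 ≈ 8.215; E[X] ≥ 1; first-moment method inconclusive here.


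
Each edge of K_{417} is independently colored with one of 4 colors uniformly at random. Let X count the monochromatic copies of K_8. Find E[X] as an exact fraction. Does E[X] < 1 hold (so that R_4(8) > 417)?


E[X] = C(417, 8) · 4^{1 − 28} = 21194845068522060 · 4^{−27} = 21194845068522060/18014398509481984.
As a reduced fraction: E[X] = 5298711267130515/4503599627370496 ≈ 1.177.
Is E[X] < 1? NO.
Since E[X] ≥ 1, the first-moment bound is inconclusive at n = 417; it does NOT by itself certify R_4(8) > 417.

E[X] = 5298711267130515/4503599627370496 ≈ 1.177; E[X] ≥ 1; first-moment method inconclusive here.


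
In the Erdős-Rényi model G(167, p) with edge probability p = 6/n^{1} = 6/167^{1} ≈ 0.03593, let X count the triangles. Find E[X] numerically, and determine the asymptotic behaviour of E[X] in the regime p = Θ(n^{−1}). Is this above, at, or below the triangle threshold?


Number of potential triangles: C(167, 3) = 762355.
Each occurs with probability p³ ≈ (0.03593)³ ≈ 4.637718e-05.
By linearity: E[X] = C(167, 3)·p³ ≈ 762355 · 4.637718e-05 ≈ 35.3559.
Here α = 1, so p = 6/n is exactly at the triangle threshold p ~ 1/n. Asymptotically E[X] → c³/6 = 6³/6 = 36 ≈ 36.0000, a bounded constant. In this regime the triangle count is asymptotically Poisson(c³/6).

E[X] ≈ 35.3559; in regime p = Θ(1/n^{1}) E[X] stays bounded (at the triangle threshold p ~ 1/n).


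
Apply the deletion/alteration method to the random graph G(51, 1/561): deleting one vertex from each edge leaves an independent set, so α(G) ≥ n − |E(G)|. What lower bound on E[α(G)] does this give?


E[|E(G)|] = C(51, 2)·p = 1275 · (1/561) = 25/11.
E[α(G)] ≥ n − E[|E(G)|] = 51 − 25/11 = 536/11.
Numerically: ≈ 48.7273.
(This is only a lower bound; the true E[α(G)] may be larger.)

E[α(G)] ≥ 536/11 ≈ 48.7273.


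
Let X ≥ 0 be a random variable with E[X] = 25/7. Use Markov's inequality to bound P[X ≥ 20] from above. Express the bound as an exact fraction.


μ = E[X] = 25/7, a = 20.
Markov: P[X ≥ 20] ≤ μ/a = (25/7)/20 = 5/28.
Numerically: ≈ 0.178571.
(Since a = 20 > μ = 3.571429, the bound 5/28 is < 1 and informative.)

P[X ≥ 20] ≤ 5/28 ≈ 0.178571.


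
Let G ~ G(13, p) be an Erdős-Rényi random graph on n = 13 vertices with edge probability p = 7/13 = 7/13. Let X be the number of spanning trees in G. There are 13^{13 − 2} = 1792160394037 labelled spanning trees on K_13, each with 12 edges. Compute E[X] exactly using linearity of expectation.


K_13 has 13^{13 − 2} = 1792160394037 labelled spanning trees.
For each such spanning tree H, let X_H = 1 if all 12 edges of H are present in G. Then P[X_H = 1] = p^{12} = (7/13)^{12} = 13841287201/23298085122481.
By linearity: E[X] = Σ_H E[X_H] = 1792160394037 · p^{12} = 1792160394037 · 13841287201/23298085122481 = 13841287201/13.
Numerically: E[X] ≈ 1.06471e+09.

E[X] = 1792160394037 · (7/13)^{12} = 13841287201/13 ≈ 1.06471e+09.
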